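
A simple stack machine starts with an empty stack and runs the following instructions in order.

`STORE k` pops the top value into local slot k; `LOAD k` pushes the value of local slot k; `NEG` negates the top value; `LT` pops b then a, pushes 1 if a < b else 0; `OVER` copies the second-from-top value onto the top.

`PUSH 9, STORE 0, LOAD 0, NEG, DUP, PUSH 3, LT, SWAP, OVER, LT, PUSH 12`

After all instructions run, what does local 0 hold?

9

PUSH 9  → 9
STORE 0 → (empty)
LOAD 0  → 9
NEG     → -9
DUP     → -9 -9
PUSH 3  → -9 -9 3
LT      → -9 1
SWAP    → 1 -9
OVER    → 1 -9 1
LT      → 1 1
PUSH 12 → 1 1 12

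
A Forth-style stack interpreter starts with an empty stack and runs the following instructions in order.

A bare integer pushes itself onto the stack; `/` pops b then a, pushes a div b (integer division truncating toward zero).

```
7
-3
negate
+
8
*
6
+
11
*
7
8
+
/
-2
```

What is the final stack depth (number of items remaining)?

2

7       7
-3      7 -3
negate  7 3
+       10
8       10 8
*       80
6       80 6
+       86
11      86 11
*       946
7       946 7
8       946 7 8
+       946 15
/       63
-2      63 -2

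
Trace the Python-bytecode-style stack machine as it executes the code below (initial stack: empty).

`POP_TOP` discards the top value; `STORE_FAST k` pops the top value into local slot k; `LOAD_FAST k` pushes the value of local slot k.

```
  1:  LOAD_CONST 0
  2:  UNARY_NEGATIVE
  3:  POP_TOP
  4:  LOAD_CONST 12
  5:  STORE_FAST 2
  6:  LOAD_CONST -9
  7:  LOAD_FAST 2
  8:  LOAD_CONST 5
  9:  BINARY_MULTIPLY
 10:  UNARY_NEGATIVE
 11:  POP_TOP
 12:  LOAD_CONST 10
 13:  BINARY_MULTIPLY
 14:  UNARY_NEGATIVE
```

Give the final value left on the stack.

90

LOAD_CONST 0    → [0]
UNARY_NEGATIVE  → [0]
POP_TOP         → []
LOAD_CONST 12   → [12]
STORE_FAST 2    → []
LOAD_CONST -9   → [-9]
LOAD_FAST 2     → [-9, 12]
LOAD_CONST 5    → [-9, 12, 5]
BINARY_MULTIPLY → [-9, 60]
UNARY_NEGATIVE  → [-9, -60]
POP_TOP         → [-9]
LOAD_CONST 10   → [-9, 10]
BINARY_MULTIPLY → [-90]
UNARY_NEGATIVE  → [90]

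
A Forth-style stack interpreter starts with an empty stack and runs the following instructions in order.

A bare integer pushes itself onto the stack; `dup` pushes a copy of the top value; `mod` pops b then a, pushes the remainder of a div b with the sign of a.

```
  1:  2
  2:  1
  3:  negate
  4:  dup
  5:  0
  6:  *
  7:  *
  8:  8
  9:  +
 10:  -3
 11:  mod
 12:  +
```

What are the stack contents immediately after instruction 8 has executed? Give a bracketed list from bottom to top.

2      → [2]
1      → [2, 1]
negate → [2, -1]
dup    → [2, -1, -1]
0      → [2, -1, -1, 0]
*      → [2, -1, 0]
*      → [2, 0]
8      → [2, 0, 8]

[2, 0, 8]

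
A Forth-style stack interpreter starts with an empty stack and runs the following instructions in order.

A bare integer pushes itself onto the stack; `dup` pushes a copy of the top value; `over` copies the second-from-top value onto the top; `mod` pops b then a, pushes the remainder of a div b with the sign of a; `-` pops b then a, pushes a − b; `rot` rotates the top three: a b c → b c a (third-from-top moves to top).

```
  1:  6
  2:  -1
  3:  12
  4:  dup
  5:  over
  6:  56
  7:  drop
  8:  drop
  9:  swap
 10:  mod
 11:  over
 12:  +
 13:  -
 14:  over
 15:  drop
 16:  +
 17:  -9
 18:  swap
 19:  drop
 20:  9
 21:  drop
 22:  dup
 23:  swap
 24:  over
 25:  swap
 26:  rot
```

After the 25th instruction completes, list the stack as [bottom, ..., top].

[-9, -9, -9]

6    : 6
-1   : 6 -1
12   : 6 -1 12
dup  : 6 -1 12 12
over : 6 -1 12 12 12
56   : 6 -1 12 12 12 56
drop : 6 -1 12 12 12
drop : 6 -1 12 12
swap : 6 -1 12 12
mod  : 6 -1 0
over : 6 -1 0 -1
+    : 6 -1 -1
-    : 6 0
over : 6 0 6
drop : 6 0
+    : 6
-9   : 6 -9
swap : -9 6
drop : -9
9    : -9 9
drop : -9
dup  : -9 -9
swap : -9 -9
over : -9 -9 -9
swap : -9 -9 -9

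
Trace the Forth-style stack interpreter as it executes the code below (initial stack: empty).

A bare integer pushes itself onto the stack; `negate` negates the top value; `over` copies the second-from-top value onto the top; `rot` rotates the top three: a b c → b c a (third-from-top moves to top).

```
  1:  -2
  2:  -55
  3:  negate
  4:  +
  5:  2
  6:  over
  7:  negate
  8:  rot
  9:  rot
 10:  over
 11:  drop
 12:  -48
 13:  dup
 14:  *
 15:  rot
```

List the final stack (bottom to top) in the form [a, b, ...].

-2      [-2]
-55     [-2, -55]
negate  [-2, 55]
+       [53]
2       [53, 2]
over    [53, 2, 53]
negate  [53, 2, -53]
rot     [2, -53, 53]
rot     [-53, 53, 2]
over    [-53, 53, 2, 53]
drop    [-53, 53, 2]
-48     [-53, 53, 2, -48]
dup     [-53, 53, 2, -48, -48]
*       [-53, 53, 2, 2304]
rot     [-53, 2, 2304, 53]

[-53, 2, 2304, 53]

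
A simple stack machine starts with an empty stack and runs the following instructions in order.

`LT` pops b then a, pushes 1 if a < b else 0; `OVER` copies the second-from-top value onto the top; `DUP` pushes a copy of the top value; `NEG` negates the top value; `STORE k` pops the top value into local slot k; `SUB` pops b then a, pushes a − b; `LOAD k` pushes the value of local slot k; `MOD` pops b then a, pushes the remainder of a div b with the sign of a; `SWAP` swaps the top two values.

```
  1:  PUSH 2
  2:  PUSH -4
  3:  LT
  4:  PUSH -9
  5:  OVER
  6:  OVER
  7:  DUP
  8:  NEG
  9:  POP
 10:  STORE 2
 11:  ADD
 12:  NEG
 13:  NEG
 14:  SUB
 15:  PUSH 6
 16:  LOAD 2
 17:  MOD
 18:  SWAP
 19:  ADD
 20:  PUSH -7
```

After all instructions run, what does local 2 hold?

PUSH 2   [2]
PUSH -4  [2, -4]
LT       [0]
PUSH -9  [0, -9]
OVER     [0, -9, 0]
OVER     [0, -9, 0, -9]
DUP      [0, -9, 0, -9, -9]
NEG      [0, -9, 0, -9, 9]
POP      [0, -9, 0, -9]
STORE 2  [0, -9, 0]
ADD      [0, -9]
NEG      [0, 9]
NEG      [0, -9]
SUB      [9]
PUSH 6   [9, 6]
LOAD 2   [9, 6, -9]
MOD      [9, 6]
SWAP     [6, 9]
ADD      [15]
PUSH -7  [15, -7]

-9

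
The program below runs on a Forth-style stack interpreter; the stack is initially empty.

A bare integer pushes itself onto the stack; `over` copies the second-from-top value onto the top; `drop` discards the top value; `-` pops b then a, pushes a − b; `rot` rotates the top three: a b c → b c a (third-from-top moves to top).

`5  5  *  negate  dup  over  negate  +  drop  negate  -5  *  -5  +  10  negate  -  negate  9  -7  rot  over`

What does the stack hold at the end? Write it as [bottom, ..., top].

5      : [5]
5      : [5, 5]
*      : [25]
negate : [-25]
dup    : [-25, -25]
over   : [-25, -25, -25]
negate : [-25, -25, 25]
+      : [-25, 0]
drop   : [-25]
negate : [25]
-5     : [25, -5]
*      : [-125]
-5     : [-125, -5]
+      : [-130]
10     : [-130, 10]
negate : [-130, -10]
-      : [-120]
negate : [120]
9      : [120, 9]
-7     : [120, 9, -7]
rot    : [9, -7, 120]
over   : [9, -7, 120, -7]

[9, -7, 120, -7]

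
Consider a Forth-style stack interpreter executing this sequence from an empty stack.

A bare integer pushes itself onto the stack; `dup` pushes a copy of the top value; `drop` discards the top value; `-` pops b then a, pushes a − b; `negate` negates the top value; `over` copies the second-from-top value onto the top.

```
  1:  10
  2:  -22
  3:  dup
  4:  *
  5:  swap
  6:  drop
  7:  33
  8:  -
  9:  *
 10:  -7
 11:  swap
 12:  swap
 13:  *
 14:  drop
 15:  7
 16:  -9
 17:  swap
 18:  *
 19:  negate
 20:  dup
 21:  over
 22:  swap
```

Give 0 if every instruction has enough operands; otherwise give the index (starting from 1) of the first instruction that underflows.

9

10   -> [10]
-22  -> [10, -22]
dup  -> [10, -22, -22]
*    -> [10, 484]
swap -> [484, 10]
drop -> [484]
33   -> [484, 33]
-    -> [451]
*  — needs 2 operands, stack has 1 → underflow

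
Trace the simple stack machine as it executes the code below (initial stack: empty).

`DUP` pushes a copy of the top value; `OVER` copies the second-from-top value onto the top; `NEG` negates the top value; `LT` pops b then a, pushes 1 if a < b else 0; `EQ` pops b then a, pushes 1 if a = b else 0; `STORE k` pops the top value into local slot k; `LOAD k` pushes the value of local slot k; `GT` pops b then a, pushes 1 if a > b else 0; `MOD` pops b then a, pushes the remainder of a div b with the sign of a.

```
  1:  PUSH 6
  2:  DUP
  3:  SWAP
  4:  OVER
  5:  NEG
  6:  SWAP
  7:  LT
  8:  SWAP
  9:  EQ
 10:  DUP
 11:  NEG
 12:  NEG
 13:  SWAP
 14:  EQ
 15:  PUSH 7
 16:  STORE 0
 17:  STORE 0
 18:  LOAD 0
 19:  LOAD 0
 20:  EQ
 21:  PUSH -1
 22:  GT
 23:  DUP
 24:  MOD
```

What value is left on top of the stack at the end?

PUSH 6   [6]
DUP      [6, 6]
SWAP     [6, 6]
OVER     [6, 6, 6]
NEG      [6, 6, -6]
SWAP     [6, -6, 6]
LT       [6, 1]
SWAP     [1, 6]
EQ       [0]
DUP      [0, 0]
NEG      [0, 0]
NEG      [0, 0]
SWAP     [0, 0]
EQ       [1]
PUSH 7   [1, 7]
STORE 0  [1]
STORE 0  []
LOAD 0   [1]
LOAD 0   [1, 1]
EQ       [1]
PUSH -1  [1, -1]
GT       [1]
DUP      [1, 1]
MOD      [0]

0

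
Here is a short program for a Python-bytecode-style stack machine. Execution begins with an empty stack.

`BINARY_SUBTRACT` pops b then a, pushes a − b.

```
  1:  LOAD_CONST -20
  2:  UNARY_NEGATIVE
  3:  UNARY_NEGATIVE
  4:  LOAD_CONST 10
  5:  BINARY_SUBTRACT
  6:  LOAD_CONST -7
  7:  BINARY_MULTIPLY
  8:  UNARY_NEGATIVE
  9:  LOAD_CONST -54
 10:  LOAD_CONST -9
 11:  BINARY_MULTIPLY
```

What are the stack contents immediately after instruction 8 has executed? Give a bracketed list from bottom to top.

[-210]

LOAD_CONST -20   [-20]
UNARY_NEGATIVE   [20]
UNARY_NEGATIVE   [-20]
LOAD_CONST 10    [-20, 10]
BINARY_SUBTRACT  [-30]
LOAD_CONST -7    [-30, -7]
BINARY_MULTIPLY  [210]
UNARY_NEGATIVE   [-210]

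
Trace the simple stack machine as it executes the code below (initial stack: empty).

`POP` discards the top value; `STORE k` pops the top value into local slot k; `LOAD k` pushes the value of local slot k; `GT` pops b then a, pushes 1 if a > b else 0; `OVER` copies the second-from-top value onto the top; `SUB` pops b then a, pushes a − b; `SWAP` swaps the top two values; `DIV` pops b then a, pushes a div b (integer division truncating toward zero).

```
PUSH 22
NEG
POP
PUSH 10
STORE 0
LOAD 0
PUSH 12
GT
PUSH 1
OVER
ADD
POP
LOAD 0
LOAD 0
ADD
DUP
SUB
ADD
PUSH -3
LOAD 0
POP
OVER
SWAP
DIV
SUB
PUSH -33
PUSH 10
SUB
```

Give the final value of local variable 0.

PUSH 22  -> 22
NEG      -> -22
POP      -> (empty)
PUSH 10  -> 10
STORE 0  -> (empty)
LOAD 0   -> 10
PUSH 12  -> 10 12
GT       -> 0
PUSH 1   -> 0 1
OVER     -> 0 1 0
ADD      -> 0 1
POP      -> 0
LOAD 0   -> 0 10
LOAD 0   -> 0 10 10
ADD      -> 0 20
DUP      -> 0 20 20
SUB      -> 0 0
ADD      -> 0
PUSH -3  -> 0 -3
LOAD 0   -> 0 -3 10
POP      -> 0 -3
OVER     -> 0 -3 0
SWAP     -> 0 0 -3
DIV      -> 0 0
SUB      -> 0
PUSH -33 -> 0 -33
PUSH 10  -> 0 -33 10
SUB      -> 0 -43

10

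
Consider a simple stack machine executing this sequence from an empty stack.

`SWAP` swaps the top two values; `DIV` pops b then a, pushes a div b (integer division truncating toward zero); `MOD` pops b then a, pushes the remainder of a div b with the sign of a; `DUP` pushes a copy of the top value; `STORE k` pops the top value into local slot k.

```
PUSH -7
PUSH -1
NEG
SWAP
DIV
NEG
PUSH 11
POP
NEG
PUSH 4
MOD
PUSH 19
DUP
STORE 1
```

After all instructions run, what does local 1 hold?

PUSH -7 -> [-7]
PUSH -1 -> [-7, -1]
NEG     -> [-7, 1]
SWAP    -> [1, -7]
DIV     -> [0]
NEG     -> [0]
PUSH 11 -> [0, 11]
POP     -> [0]
NEG     -> [0]
PUSH 4  -> [0, 4]
MOD     -> [0]
PUSH 19 -> [0, 19]
DUP     -> [0, 19, 19]
STORE 1 -> [0, 19]

19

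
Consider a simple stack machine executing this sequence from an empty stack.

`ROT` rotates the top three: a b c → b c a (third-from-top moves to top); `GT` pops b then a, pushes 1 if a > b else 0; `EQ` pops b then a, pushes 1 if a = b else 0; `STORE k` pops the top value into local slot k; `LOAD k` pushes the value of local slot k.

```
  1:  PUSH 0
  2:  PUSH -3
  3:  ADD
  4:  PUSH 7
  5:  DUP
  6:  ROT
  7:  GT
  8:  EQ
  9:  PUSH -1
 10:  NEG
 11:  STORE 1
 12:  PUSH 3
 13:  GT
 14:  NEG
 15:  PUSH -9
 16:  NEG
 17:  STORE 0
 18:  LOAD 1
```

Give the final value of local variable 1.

1

PUSH 0  -> [0]
PUSH -3 -> [0, -3]
ADD     -> [-3]
PUSH 7  -> [-3, 7]
DUP     -> [-3, 7, 7]
ROT     -> [7, 7, -3]
GT      -> [7, 1]
EQ      -> [0]
PUSH -1 -> [0, -1]
NEG     -> [0, 1]
STORE 1 -> [0]
PUSH 3  -> [0, 3]
GT      -> [0]
NEG     -> [0]
PUSH -9 -> [0, -9]
NEG     -> [0, 9]
STORE 0 -> [0]
LOAD 1  -> [0, 1]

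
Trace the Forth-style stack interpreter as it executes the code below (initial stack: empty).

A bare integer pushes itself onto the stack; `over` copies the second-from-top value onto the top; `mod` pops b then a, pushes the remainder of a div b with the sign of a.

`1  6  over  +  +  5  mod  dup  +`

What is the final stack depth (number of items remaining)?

1

1    : 1
6    : 1 6
over : 1 6 1
+    : 1 7
+    : 8
5    : 8 5
mod  : 3
dup  : 3 3
+    : 6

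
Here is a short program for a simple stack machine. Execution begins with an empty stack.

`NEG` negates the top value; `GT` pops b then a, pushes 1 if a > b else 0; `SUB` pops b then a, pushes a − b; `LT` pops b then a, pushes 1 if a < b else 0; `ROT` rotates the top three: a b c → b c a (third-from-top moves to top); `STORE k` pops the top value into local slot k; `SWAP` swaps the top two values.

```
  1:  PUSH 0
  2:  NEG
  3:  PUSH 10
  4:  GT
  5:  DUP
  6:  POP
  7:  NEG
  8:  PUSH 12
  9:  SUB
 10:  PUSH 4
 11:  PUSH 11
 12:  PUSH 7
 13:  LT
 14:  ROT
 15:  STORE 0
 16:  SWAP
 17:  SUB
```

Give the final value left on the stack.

PUSH 0  : [0]
NEG     : [0]
PUSH 10 : [0, 10]
GT      : [0]
DUP     : [0, 0]
POP     : [0]
NEG     : [0]
PUSH 12 : [0, 12]
SUB     : [-12]
PUSH 4  : [-12, 4]
PUSH 11 : [-12, 4, 11]
PUSH 7  : [-12, 4, 11, 7]
LT      : [-12, 4, 0]
ROT     : [4, 0, -12]
STORE 0 : [4, 0]
SWAP    : [0, 4]
SUB     : [-4]

-4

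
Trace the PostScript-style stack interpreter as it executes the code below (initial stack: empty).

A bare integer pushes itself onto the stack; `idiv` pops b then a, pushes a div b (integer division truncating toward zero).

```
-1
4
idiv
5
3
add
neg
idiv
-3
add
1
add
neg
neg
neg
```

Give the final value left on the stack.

2

-1   : [-1]
4    : [-1, 4]
idiv : [0]
5    : [0, 5]
3    : [0, 5, 3]
add  : [0, 8]
neg  : [0, -8]
idiv : [0]
-3   : [0, -3]
add  : [-3]
1    : [-3, 1]
add  : [-2]
neg  : [2]
neg  : [-2]
neg  : [2]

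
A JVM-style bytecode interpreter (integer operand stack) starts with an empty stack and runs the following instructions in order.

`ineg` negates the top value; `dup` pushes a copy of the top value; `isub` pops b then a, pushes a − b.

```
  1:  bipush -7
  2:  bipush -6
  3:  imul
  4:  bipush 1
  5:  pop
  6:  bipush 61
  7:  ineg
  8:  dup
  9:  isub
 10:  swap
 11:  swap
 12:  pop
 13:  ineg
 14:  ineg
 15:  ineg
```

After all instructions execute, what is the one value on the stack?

bipush -7 → [-7]
bipush -6 → [-7, -6]
imul      → [42]
bipush 1  → [42, 1]
pop       → [42]
bipush 61 → [42, 61]
ineg      → [42, -61]
dup       → [42, -61, -61]
isub      → [42, 0]
swap      → [0, 42]
swap      → [42, 0]
pop       → [42]
ineg      → [-42]
ineg      → [42]
ineg      → [-42]

-42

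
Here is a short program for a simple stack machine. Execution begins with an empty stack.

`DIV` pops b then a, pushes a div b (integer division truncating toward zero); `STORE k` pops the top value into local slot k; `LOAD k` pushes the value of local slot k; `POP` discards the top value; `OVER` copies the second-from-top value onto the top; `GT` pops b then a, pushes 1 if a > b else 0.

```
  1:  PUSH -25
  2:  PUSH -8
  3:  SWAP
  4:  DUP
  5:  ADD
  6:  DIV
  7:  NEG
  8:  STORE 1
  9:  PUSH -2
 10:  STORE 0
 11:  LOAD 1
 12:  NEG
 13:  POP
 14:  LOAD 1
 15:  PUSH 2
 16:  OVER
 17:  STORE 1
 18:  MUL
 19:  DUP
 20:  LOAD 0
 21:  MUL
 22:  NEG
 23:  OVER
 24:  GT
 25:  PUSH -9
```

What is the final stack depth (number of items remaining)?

PUSH -25 : [-25]
PUSH -8  : [-25, -8]
SWAP     : [-8, -25]
DUP      : [-8, -25, -25]
ADD      : [-8, -50]
DIV      : [0]
NEG      : [0]
STORE 1  : []
PUSH -2  : [-2]
STORE 0  : []
LOAD 1   : [0]
NEG      : [0]
POP      : []
LOAD 1   : [0]
PUSH 2   : [0, 2]
OVER     : [0, 2, 0]
STORE 1  : [0, 2]
MUL      : [0]
DUP      : [0, 0]
LOAD 0   : [0, 0, -2]
MUL      : [0, 0]
NEG      : [0, 0]
OVER     : [0, 0, 0]
GT       : [0, 0]
PUSH -9  : [0, 0, -9]

3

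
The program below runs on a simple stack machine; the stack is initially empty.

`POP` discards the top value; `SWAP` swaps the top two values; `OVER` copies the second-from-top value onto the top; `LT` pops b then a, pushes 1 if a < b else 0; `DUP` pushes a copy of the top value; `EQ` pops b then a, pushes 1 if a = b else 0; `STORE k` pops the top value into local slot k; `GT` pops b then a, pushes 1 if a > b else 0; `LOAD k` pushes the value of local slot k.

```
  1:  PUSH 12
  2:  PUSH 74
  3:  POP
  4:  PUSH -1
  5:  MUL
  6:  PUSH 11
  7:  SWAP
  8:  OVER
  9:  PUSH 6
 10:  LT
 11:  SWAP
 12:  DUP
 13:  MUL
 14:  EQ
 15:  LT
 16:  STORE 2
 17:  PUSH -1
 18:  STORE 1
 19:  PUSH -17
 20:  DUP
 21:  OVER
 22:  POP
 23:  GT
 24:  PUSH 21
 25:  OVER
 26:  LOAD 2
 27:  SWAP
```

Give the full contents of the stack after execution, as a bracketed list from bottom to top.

PUSH 12   12
PUSH 74   12 74
POP       12
PUSH -1   12 -1
MUL       -12
PUSH 11   -12 11
SWAP      11 -12
OVER      11 -12 11
PUSH 6    11 -12 11 6
LT        11 -12 0
SWAP      11 0 -12
DUP       11 0 -12 -12
MUL       11 0 144
EQ        11 0
LT        0
STORE 2   (empty)
PUSH -1   -1
STORE 1   (empty)
PUSH -17  -17
DUP       -17 -17
OVER      -17 -17 -17
POP       -17 -17
GT        0
PUSH 21   0 21
OVER      0 21 0
LOAD 2    0 21 0 0
SWAP      0 21 0 0

[0, 21, 0, 0]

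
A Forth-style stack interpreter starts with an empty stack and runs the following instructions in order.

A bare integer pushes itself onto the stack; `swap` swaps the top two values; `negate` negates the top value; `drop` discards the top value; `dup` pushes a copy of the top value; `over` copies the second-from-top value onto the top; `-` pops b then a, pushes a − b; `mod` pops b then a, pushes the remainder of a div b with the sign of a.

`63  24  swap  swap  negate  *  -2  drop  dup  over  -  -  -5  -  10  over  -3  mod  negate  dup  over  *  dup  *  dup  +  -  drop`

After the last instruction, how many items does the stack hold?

63     : [63]
24     : [63, 24]
swap   : [24, 63]
swap   : [63, 24]
negate : [63, -24]
*      : [-1512]
-2     : [-1512, -2]
drop   : [-1512]
dup    : [-1512, -1512]
over   : [-1512, -1512, -1512]
-      : [-1512, 0]
-      : [-1512]
-5     : [-1512, -5]
-      : [-1507]
10     : [-1507, 10]
over   : [-1507, 10, -1507]
-3     : [-1507, 10, -1507, -3]
mod    : [-1507, 10, -1]
negate : [-1507, 10, 1]
dup    : [-1507, 10, 1, 1]
over   : [-1507, 10, 1, 1, 1]
*      : [-1507, 10, 1, 1]
dup    : [-1507, 10, 1, 1, 1]
*      : [-1507, 10, 1, 1]
dup    : [-1507, 10, 1, 1, 1]
+      : [-1507, 10, 1, 2]
-      : [-1507, 10, -1]
drop   : [-1507, 10]

2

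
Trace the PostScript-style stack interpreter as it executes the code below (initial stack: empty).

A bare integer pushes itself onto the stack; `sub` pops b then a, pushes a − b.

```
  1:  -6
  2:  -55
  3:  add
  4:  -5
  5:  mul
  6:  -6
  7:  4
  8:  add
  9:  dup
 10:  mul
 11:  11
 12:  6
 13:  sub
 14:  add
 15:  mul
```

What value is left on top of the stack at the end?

-6  → [-6]
-55 → [-6, -55]
add → [-61]
-5  → [-61, -5]
mul → [305]
-6  → [305, -6]
4   → [305, -6, 4]
add → [305, -2]
dup → [305, -2, -2]
mul → [305, 4]
11  → [305, 4, 11]
6   → [305, 4, 11, 6]
sub → [305, 4, 5]
add → [305, 9]
mul → [2745]

2745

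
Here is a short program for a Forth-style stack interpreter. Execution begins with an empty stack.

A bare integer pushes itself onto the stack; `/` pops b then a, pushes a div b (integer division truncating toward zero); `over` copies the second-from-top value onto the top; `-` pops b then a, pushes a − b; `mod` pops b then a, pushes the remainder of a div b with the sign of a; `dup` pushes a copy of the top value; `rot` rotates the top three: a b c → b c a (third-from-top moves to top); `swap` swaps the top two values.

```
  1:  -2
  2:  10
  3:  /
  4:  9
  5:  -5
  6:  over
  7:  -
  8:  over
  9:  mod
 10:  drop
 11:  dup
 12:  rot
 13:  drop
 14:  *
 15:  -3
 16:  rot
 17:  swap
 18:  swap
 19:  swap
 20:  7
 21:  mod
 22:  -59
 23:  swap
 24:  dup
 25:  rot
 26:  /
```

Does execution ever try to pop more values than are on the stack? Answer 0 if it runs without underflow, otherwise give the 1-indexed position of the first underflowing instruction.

16

-2   -> -2
10   -> -2 10
/    -> 0
9    -> 0 9
-5   -> 0 9 -5
over -> 0 9 -5 9
-    -> 0 9 -14
over -> 0 9 -14 9
mod  -> 0 9 -5
drop -> 0 9
dup  -> 0 9 9
rot  -> 9 9 0
drop -> 9 9
*    -> 81
-3   -> 81 -3
rot  — needs 3 operands, stack has 2 → underflow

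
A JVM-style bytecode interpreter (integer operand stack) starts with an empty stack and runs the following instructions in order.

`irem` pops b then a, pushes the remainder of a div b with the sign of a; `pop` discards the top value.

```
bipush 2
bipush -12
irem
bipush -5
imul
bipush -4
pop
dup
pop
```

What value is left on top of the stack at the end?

bipush 2   → [2]
bipush -12 → [2, -12]
irem       → [2]
bipush -5  → [2, -5]
imul       → [-10]
bipush -4  → [-10, -4]
pop        → [-10]
dup        → [-10, -10]
pop        → [-10]

-10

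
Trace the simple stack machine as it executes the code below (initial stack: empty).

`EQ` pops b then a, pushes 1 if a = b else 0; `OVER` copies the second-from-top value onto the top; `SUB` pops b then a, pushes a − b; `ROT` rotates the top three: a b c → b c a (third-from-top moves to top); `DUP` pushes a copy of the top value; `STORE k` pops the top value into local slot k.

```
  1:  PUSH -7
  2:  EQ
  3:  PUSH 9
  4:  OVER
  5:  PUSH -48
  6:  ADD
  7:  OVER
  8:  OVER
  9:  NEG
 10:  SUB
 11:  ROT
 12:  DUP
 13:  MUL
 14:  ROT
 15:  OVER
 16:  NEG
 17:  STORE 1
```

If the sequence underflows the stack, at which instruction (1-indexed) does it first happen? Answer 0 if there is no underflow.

2

PUSH -7  [-7]
EQ  — needs 2 operands, stack has 1 → underflow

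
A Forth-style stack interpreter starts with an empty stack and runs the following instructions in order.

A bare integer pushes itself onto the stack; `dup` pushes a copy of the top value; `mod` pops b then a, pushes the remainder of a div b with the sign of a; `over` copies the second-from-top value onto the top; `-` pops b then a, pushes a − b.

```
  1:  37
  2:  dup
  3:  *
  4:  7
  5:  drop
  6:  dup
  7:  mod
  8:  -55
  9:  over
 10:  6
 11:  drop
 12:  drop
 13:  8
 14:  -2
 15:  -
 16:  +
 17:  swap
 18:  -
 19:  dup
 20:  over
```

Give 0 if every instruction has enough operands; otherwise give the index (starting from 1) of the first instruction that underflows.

37    [37]
dup   [37, 37]
*     [1369]
7     [1369, 7]
drop  [1369]
dup   [1369, 1369]
mod   [0]
-55   [0, -55]
over  [0, -55, 0]
6     [0, -55, 0, 6]
drop  [0, -55, 0]
drop  [0, -55]
8     [0, -55, 8]
-2    [0, -55, 8, -2]
-     [0, -55, 10]
+     [0, -45]
swap  [-45, 0]
-     [-45]
dup   [-45, -45]
over  [-45, -45, -45]

0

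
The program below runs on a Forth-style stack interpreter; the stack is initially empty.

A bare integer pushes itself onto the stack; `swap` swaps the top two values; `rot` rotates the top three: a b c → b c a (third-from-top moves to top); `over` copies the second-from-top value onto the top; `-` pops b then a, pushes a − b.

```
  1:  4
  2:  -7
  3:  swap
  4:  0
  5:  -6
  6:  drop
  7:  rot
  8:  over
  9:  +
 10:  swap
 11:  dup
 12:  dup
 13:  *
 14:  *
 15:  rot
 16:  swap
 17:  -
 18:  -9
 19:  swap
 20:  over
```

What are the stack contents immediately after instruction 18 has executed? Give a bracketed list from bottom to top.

4     4
-7    4 -7
swap  -7 4
0     -7 4 0
-6    -7 4 0 -6
drop  -7 4 0
rot   4 0 -7
over  4 0 -7 0
+     4 0 -7
swap  4 -7 0
dup   4 -7 0 0
dup   4 -7 0 0 0
*     4 -7 0 0
*     4 -7 0
rot   -7 0 4
swap  -7 4 0
-     -7 4
-9    -7 4 -9

[-7, 4, -9]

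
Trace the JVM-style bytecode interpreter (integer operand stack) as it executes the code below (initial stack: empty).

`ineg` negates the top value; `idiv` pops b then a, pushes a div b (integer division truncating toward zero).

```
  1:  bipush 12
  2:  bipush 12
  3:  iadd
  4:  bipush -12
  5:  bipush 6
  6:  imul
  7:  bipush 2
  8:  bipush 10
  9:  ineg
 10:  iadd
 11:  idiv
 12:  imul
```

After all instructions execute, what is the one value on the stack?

bipush 12  → 12
bipush 12  → 12 12
iadd       → 24
bipush -12 → 24 -12
bipush 6   → 24 -12 6
imul       → 24 -72
bipush 2   → 24 -72 2
bipush 10  → 24 -72 2 10
ineg       → 24 -72 2 -10
iadd       → 24 -72 -8
idiv       → 24 9
imul       → 216

216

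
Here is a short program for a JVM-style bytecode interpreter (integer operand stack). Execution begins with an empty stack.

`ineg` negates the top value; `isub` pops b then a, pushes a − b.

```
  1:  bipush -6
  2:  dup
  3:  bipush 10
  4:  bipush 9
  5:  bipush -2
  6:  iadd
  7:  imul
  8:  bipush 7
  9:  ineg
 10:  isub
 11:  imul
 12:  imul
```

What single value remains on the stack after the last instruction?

2772

bipush -6 : -6
dup       : -6 -6
bipush 10 : -6 -6 10
bipush 9  : -6 -6 10 9
bipush -2 : -6 -6 10 9 -2
iadd      : -6 -6 10 7
imul      : -6 -6 70
bipush 7  : -6 -6 70 7
ineg      : -6 -6 70 -7
isub      : -6 -6 77
imul      : -6 -462
imul      : 2772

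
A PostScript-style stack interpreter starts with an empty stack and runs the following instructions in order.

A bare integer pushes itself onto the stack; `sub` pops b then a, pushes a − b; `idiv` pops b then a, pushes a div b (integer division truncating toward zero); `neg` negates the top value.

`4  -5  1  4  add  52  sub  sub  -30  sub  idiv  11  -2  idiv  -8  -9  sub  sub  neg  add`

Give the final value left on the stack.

4    -> [4]
-5   -> [4, -5]
1    -> [4, -5, 1]
4    -> [4, -5, 1, 4]
add  -> [4, -5, 5]
52   -> [4, -5, 5, 52]
sub  -> [4, -5, -47]
sub  -> [4, 42]
-30  -> [4, 42, -30]
sub  -> [4, 72]
idiv -> [0]
11   -> [0, 11]
-2   -> [0, 11, -2]
idiv -> [0, -5]
-8   -> [0, -5, -8]
-9   -> [0, -5, -8, -9]
sub  -> [0, -5, 1]
sub  -> [0, -6]
neg  -> [0, 6]
add  -> [6]

6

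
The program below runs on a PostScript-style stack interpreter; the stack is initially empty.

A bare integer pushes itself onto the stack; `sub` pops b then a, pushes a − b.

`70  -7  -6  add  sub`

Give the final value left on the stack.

70   70
-7   70 -7
-6   70 -7 -6
add  70 -13
sub  83

83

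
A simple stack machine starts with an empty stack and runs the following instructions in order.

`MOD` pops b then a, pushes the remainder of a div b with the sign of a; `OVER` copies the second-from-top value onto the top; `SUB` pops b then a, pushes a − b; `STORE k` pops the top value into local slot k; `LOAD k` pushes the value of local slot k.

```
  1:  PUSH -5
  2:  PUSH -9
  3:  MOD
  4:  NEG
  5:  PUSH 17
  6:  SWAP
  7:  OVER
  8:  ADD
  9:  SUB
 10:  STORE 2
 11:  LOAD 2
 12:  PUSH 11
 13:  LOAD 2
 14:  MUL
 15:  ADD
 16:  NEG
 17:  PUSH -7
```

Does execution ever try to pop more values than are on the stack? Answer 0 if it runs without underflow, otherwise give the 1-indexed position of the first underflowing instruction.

0

PUSH -5 -> [-5]
PUSH -9 -> [-5, -9]
MOD     -> [-5]
NEG     -> [5]
PUSH 17 -> [5, 17]
SWAP    -> [17, 5]
OVER    -> [17, 5, 17]
ADD     -> [17, 22]
SUB     -> [-5]
STORE 2 -> []
LOAD 2  -> [-5]
PUSH 11 -> [-5, 11]
LOAD 2  -> [-5, 11, -5]
MUL     -> [-5, -55]
ADD     -> [-60]
NEG     -> [60]
PUSH -7 -> [60, -7]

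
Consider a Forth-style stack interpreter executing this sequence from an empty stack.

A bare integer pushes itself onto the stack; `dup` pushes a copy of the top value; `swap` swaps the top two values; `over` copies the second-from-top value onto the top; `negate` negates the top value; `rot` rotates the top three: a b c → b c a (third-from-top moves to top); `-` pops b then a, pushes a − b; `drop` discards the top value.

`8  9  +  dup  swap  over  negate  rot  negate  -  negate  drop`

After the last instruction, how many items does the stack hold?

1

8      → 8
9      → 8 9
+      → 17
dup    → 17 17
swap   → 17 17
over   → 17 17 17
negate → 17 17 -17
rot    → 17 -17 17
negate → 17 -17 -17
-      → 17 0
negate → 17 0
drop   → 17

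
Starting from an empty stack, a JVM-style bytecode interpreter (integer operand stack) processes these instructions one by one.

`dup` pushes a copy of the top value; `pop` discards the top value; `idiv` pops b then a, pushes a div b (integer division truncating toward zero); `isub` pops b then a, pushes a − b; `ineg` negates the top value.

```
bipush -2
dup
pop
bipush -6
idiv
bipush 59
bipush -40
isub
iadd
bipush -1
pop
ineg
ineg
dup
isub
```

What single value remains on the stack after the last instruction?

bipush -2  : -2
dup        : -2 -2
pop        : -2
bipush -6  : -2 -6
idiv       : 0
bipush 59  : 0 59
bipush -40 : 0 59 -40
isub       : 0 99
iadd       : 99
bipush -1  : 99 -1
pop        : 99
ineg       : -99
ineg       : 99
dup        : 99 99
isub       : 0

0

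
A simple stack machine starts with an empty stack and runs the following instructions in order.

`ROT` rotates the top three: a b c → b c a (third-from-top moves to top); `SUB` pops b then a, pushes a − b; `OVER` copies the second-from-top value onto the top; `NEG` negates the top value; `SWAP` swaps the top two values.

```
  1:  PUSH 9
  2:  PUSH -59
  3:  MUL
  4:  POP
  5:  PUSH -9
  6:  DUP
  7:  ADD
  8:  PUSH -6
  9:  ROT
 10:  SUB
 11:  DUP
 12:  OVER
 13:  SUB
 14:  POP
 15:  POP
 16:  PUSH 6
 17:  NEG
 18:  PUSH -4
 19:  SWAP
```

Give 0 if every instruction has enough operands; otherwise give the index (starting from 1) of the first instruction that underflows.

PUSH 9    9
PUSH -59  9 -59
MUL       -531
POP       (empty)
PUSH -9   -9
DUP       -9 -9
ADD       -18
PUSH -6   -18 -6
ROT  — needs 3 operands, stack has 2 → underflow

9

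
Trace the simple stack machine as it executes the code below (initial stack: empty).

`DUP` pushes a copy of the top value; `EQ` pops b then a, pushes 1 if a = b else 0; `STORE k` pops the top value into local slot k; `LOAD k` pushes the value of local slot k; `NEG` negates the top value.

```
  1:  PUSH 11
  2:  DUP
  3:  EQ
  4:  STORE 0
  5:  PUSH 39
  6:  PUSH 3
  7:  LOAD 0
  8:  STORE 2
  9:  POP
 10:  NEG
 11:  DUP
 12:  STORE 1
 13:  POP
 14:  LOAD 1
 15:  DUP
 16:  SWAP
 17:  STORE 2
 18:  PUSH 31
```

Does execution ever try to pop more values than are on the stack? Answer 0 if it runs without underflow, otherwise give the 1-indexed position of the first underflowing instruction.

PUSH 11  [11]
DUP      [11, 11]
EQ       [1]
STORE 0  []
PUSH 39  [39]
PUSH 3   [39, 3]
LOAD 0   [39, 3, 1]
STORE 2  [39, 3]
POP      [39]
NEG      [-39]
DUP      [-39, -39]
STORE 1  [-39]
POP      []
LOAD 1   [-39]
DUP      [-39, -39]
SWAP     [-39, -39]
STORE 2  [-39]
PUSH 31  [-39, 31]

0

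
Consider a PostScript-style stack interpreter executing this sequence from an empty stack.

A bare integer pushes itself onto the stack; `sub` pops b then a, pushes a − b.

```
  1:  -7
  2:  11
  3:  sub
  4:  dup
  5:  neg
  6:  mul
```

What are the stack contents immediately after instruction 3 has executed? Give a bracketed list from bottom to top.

-7   [-7]
11   [-7, 11]
sub  [-18]

[-18]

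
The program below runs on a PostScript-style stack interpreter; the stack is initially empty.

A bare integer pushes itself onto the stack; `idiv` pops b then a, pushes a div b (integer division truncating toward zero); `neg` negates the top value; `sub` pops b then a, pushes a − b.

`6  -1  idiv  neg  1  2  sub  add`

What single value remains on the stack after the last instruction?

6    : [6]
-1   : [6, -1]
idiv : [-6]
neg  : [6]
1    : [6, 1]
2    : [6, 1, 2]
sub  : [6, -1]
add  : [5]

5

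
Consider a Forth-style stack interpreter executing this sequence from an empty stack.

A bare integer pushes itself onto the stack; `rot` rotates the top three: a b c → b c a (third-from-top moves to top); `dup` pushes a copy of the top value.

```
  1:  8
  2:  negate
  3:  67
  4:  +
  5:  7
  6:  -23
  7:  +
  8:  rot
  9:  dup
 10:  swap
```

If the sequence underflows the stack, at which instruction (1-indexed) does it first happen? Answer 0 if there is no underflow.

8

8       8
negate  -8
67      -8 67
+       59
7       59 7
-23     59 7 -23
+       59 -16
rot  — needs 3 operands, stack has 2 → underflow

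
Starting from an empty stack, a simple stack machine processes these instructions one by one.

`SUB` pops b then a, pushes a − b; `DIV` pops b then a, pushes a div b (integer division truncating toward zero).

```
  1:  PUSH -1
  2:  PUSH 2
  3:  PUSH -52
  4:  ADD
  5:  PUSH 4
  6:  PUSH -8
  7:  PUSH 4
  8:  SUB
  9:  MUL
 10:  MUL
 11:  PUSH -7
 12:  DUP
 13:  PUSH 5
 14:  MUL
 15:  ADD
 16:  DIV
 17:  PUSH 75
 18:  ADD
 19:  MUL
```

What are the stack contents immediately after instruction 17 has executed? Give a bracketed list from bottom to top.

PUSH -1  -> -1
PUSH 2   -> -1 2
PUSH -52 -> -1 2 -52
ADD      -> -1 -50
PUSH 4   -> -1 -50 4
PUSH -8  -> -1 -50 4 -8
PUSH 4   -> -1 -50 4 -8 4
SUB      -> -1 -50 4 -12
MUL      -> -1 -50 -48
MUL      -> -1 2400
PUSH -7  -> -1 2400 -7
DUP      -> -1 2400 -7 -7
PUSH 5   -> -1 2400 -7 -7 5
MUL      -> -1 2400 -7 -35
ADD      -> -1 2400 -42
DIV      -> -1 -57
PUSH 75  -> -1 -57 75

[-1, -57, 75]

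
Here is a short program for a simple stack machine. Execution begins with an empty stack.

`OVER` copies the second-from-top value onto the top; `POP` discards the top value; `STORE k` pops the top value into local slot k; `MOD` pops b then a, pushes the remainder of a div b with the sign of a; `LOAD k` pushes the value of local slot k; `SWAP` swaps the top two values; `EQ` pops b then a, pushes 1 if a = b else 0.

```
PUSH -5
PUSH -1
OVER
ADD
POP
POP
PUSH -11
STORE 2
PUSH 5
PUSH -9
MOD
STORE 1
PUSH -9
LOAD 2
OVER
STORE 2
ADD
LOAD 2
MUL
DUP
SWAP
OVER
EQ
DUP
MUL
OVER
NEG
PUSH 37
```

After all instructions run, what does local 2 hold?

PUSH -5  -> [-5]
PUSH -1  -> [-5, -1]
OVER     -> [-5, -1, -5]
ADD      -> [-5, -6]
POP      -> [-5]
POP      -> []
PUSH -11 -> [-11]
STORE 2  -> []
PUSH 5   -> [5]
PUSH -9  -> [5, -9]
MOD      -> [5]
STORE 1  -> []
PUSH -9  -> [-9]
LOAD 2   -> [-9, -11]
OVER     -> [-9, -11, -9]
STORE 2  -> [-9, -11]
ADD      -> [-20]
LOAD 2   -> [-20, -9]
MUL      -> [180]
DUP      -> [180, 180]
SWAP     -> [180, 180]
OVER     -> [180, 180, 180]
EQ       -> [180, 1]
DUP      -> [180, 1, 1]
MUL      -> [180, 1]
OVER     -> [180, 1, 180]
NEG      -> [180, 1, -180]
PUSH 37  -> [180, 1, -180, 37]

-9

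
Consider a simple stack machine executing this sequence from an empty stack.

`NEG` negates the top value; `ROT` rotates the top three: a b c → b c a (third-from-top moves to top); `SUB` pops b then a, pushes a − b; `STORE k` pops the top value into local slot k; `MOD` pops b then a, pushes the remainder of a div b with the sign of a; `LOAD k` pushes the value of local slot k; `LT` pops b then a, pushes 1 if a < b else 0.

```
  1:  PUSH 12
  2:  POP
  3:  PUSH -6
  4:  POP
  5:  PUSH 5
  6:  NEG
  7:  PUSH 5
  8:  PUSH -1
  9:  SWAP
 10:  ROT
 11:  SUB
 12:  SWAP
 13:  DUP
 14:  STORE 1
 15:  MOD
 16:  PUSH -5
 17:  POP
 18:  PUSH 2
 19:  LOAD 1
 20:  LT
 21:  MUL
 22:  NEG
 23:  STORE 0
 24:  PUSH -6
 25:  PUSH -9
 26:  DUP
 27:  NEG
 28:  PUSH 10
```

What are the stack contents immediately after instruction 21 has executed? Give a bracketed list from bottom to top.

[0]

PUSH 12 -> [12]
POP     -> []
PUSH -6 -> [-6]
POP     -> []
PUSH 5  -> [5]
NEG     -> [-5]
PUSH 5  -> [-5, 5]
PUSH -1 -> [-5, 5, -1]
SWAP    -> [-5, -1, 5]
ROT     -> [-1, 5, -5]
SUB     -> [-1, 10]
SWAP    -> [10, -1]
DUP     -> [10, -1, -1]
STORE 1 -> [10, -1]
MOD     -> [0]
PUSH -5 -> [0, -5]
POP     -> [0]
PUSH 2  -> [0, 2]
LOAD 1  -> [0, 2, -1]
LT      -> [0, 0]
MUL     -> [0]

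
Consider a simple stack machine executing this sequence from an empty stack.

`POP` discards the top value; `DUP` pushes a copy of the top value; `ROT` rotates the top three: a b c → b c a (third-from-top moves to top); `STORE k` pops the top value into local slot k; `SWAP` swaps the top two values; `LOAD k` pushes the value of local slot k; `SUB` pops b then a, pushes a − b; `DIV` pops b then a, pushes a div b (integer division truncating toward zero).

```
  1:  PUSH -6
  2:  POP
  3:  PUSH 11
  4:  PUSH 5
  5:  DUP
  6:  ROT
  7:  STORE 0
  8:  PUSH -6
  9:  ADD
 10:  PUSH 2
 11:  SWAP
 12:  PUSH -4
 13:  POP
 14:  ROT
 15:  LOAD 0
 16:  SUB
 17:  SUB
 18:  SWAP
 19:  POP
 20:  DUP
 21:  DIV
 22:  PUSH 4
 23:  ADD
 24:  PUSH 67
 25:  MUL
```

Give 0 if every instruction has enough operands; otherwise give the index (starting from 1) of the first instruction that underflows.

PUSH -6 -> [-6]
POP     -> []
PUSH 11 -> [11]
PUSH 5  -> [11, 5]
DUP     -> [11, 5, 5]
ROT     -> [5, 5, 11]
STORE 0 -> [5, 5]
PUSH -6 -> [5, 5, -6]
ADD     -> [5, -1]
PUSH 2  -> [5, -1, 2]
SWAP    -> [5, 2, -1]
PUSH -4 -> [5, 2, -1, -4]
POP     -> [5, 2, -1]
ROT     -> [2, -1, 5]
LOAD 0  -> [2, -1, 5, 11]
SUB     -> [2, -1, -6]
SUB     -> [2, 5]
SWAP    -> [5, 2]
POP     -> [5]
DUP     -> [5, 5]
DIV     -> [1]
PUSH 4  -> [1, 4]
ADD     -> [5]
PUSH 67 -> [5, 67]
MUL     -> [335]

0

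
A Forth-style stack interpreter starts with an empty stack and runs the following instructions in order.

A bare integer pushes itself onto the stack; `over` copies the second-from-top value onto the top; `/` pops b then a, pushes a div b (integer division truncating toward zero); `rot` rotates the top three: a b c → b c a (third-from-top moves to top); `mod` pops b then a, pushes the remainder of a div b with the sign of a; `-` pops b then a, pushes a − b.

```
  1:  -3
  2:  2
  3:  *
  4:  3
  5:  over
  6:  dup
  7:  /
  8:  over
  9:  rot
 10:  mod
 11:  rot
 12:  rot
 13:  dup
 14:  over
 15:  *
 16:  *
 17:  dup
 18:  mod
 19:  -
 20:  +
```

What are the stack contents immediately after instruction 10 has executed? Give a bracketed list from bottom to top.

[-6, 1, 0]

-3   : -3
2    : -3 2
*    : -6
3    : -6 3
over : -6 3 -6
dup  : -6 3 -6 -6
/    : -6 3 1
over : -6 3 1 3
rot  : -6 1 3 3
mod  : -6 1 0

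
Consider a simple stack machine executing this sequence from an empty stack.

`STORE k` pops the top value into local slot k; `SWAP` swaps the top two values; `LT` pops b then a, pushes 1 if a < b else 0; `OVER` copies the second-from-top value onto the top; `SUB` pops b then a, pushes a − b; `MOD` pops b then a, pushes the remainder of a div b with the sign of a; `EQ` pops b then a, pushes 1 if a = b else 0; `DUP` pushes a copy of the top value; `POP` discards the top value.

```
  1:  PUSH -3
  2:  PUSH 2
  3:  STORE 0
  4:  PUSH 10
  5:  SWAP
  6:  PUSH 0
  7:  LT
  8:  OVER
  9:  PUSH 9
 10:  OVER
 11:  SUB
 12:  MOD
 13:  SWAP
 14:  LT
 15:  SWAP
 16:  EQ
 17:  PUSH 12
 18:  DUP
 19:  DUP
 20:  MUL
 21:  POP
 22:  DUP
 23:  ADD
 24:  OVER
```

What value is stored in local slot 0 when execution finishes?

2

PUSH -3 -> -3
PUSH 2  -> -3 2
STORE 0 -> -3
PUSH 10 -> -3 10
SWAP    -> 10 -3
PUSH 0  -> 10 -3 0
LT      -> 10 1
OVER    -> 10 1 10
PUSH 9  -> 10 1 10 9
OVER    -> 10 1 10 9 10
SUB     -> 10 1 10 -1
MOD     -> 10 1 0
SWAP    -> 10 0 1
LT      -> 10 1
SWAP    -> 1 10
EQ      -> 0
PUSH 12 -> 0 12
DUP     -> 0 12 12
DUP     -> 0 12 12 12
MUL     -> 0 12 144
POP     -> 0 12
DUP     -> 0 12 12
ADD     -> 0 24
OVER    -> 0 24 0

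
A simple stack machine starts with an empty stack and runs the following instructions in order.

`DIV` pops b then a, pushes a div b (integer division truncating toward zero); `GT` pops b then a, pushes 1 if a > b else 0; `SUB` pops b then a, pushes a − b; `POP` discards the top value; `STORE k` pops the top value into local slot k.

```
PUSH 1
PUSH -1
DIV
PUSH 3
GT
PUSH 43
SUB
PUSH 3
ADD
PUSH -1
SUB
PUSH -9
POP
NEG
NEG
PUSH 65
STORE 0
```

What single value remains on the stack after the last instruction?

-39

PUSH 1  → [1]
PUSH -1 → [1, -1]
DIV     → [-1]
PUSH 3  → [-1, 3]
GT      → [0]
PUSH 43 → [0, 43]
SUB     → [-43]
PUSH 3  → [-43, 3]
ADD     → [-40]
PUSH -1 → [-40, -1]
SUB     → [-39]
PUSH -9 → [-39, -9]
POP     → [-39]
NEG     → [39]
NEG     → [-39]
PUSH 65 → [-39, 65]
STORE 0 → [-39]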